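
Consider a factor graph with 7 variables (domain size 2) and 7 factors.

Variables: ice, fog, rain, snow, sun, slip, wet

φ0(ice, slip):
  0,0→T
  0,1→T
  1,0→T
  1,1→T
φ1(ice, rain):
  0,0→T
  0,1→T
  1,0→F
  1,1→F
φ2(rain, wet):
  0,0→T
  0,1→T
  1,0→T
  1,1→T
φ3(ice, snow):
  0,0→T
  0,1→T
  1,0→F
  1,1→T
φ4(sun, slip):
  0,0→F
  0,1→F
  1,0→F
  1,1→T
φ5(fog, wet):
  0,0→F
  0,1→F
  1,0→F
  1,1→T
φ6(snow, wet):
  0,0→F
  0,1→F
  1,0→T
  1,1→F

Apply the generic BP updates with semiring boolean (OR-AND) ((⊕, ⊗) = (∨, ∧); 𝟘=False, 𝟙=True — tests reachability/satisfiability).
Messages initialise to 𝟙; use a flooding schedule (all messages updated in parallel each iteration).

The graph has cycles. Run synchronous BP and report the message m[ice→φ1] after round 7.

message @ round 7 = [F, F]

init: all messages = 𝟙 over 2 values
r1 m[φ0→ice] = [T, T]
r1 m[φ0→slip] = [T, T]
r1 m[φ1→ice] = [T, F]
r1 m[φ1→rain] = [T, T]
r1 m[φ2→rain] = [T, T]
r1 m[φ2→wet] = [T, T]
r1 m[φ3→ice] = [T, T]
r1 m[φ3→snow] = [T, T]
r1 m[φ4→sun] = [F, T]
r1 m[φ4→slip] = [F, T]
r1 m[φ5→fog] = [F, T]
r1 m[φ5→wet] = [F, T]
r1 m[φ6→snow] = [F, T]
r1 m[φ6→wet] = [T, F]
r1 m[ice→φ0] = [T, T]
r1 m[ice→φ1] = [T, T]
r1 m[ice→φ3] = [T, T]
r1 m[fog→φ5] = [T, T]
r1 m[rain→φ1] = [T, T]
r1 m[rain→φ2] = [T, T]
r1 m[snow→φ3] = [T, T]
r1 m[snow→φ6] = [T, T]
r1 m[sun→φ4] = [T, T]
r1 m[slip→φ0] = [T, T]
r1 m[slip→φ4] = [T, T]
r1 m[wet→φ2] = [T, T]
r1 m[wet→φ5] = [T, T]
r1 m[wet→φ6] = [T, T]
r2 m[φ0→ice] = [T, T]
r2 m[φ0→slip] = [T, T]
r2 m[φ1→ice] = [T, F]
r2 m[φ1→rain] = [T, T]
r2 m[φ2→rain] = [T, T]
r2 m[φ2→wet] = [T, T]
r2 m[φ3→ice] = [T, T]
r2 m[φ3→snow] = [T, T]
r2 m[φ4→sun] = [F, T]
r2 m[φ4→slip] = [F, T]
r2 m[φ5→fog] = [F, T]
r2 m[φ5→wet] = [F, T]
r2 m[φ6→snow] = [F, T]
r2 m[φ6→wet] = [T, F]
r2 m[ice→φ0] = [T, F]
r2 m[ice→φ1] = [T, T]
r2 m[ice→φ3] = [T, F]
r2 m[fog→φ5] = [T, T]
r2 m[rain→φ1] = [T, T]
r2 m[rain→φ2] = [T, T]
r2 m[snow→φ3] = [F, T]
r2 m[snow→φ6] = [T, T]
r2 m[sun→φ4] = [T, T]
r2 m[slip→φ0] = [F, T]
r2 m[slip→φ4] = [T, T]
r2 m[wet→φ2] = [F, F]
r2 m[wet→φ5] = [T, F]
r2 m[wet→φ6] = [F, T]
r3 m[φ0→ice] = [T, T]
r3 m[φ0→slip] = [T, T]
r3 m[φ1→ice] = [T, F]
r3 m[φ1→rain] = [T, T]
r3 m[φ2→rain] = [F, F]
r3 m[φ2→wet] = [T, T]
r3 m[φ3→ice] = [T, T]
r3 m[φ3→snow] = [T, T]
r3 m[φ4→sun] = [F, T]
r3 m[φ4→slip] = [F, T]
r3 m[φ5→fog] = [F, F]
r3 m[φ5→wet] = [F, T]
r3 m[φ6→snow] = [F, F]
r3 m[φ6→wet] = [T, F]
r3 m[ice→φ0] = [T, F]
r3 m[ice→φ1] = [T, T]
r3 m[ice→φ3] = [T, F]
r3 m[fog→φ5] = [T, T]
r3 m[rain→φ1] = [T, T]
r3 m[rain→φ2] = [T, T]
r3 m[snow→φ3] = [F, T]
r3 m[snow→φ6] = [T, T]
r3 m[sun→φ4] = [T, T]
r3 m[slip→φ0] = [F, T]
r3 m[slip→φ4] = [T, T]
r3 m[wet→φ2] = [F, F]
r3 m[wet→φ5] = [T, F]
r3 m[wet→φ6] = [F, T]
r4 m[φ0→ice] = [T, T]
r4 m[φ0→slip] = [T, T]
r4 m[φ1→ice] = [T, F]
r4 m[φ1→rain] = [T, T]
r4 m[φ2→rain] = [F, F]
r4 m[φ2→wet] = [T, T]
r4 m[φ3→ice] = [T, T]
r4 m[φ3→snow] = [T, T]
r4 m[φ4→sun] = [F, T]
r4 m[φ4→slip] = [F, T]
r4 m[φ5→fog] = [F, F]
r4 m[φ5→wet] = [F, T]
r4 m[φ6→snow] = [F, F]
r4 m[φ6→wet] = [T, F]
r4 m[ice→φ0] = [T, F]
r4 m[ice→φ1] = [T, T]
r4 m[ice→φ3] = [T, F]
r4 m[fog→φ5] = [T, T]
r4 m[rain→φ1] = [F, F]
r4 m[rain→φ2] = [T, T]
r4 m[snow→φ3] = [F, F]
r4 m[snow→φ6] = [T, T]
r4 m[sun→φ4] = [T, T]
r4 m[slip→φ0] = [F, T]
r4 m[slip→φ4] = [T, T]
r4 m[wet→φ2] = [F, F]
r4 m[wet→φ5] = [T, F]
r4 m[wet→φ6] = [F, T]
r5 m[φ0→ice] = [T, T]
r5 m[φ0→slip] = [T, T]
r5 m[φ1→ice] = [F, F]
r5 m[φ1→rain] = [T, T]
r5 m[φ2→rain] = [F, F]
r5 m[φ2→wet] = [T, T]
r5 m[φ3→ice] = [F, F]
r5 m[φ3→snow] = [T, T]
r5 m[φ4→sun] = [F, T]
r5 m[φ4→slip] = [F, T]
r5 m[φ5→fog] = [F, F]
r5 m[φ5→wet] = [F, T]
r5 m[φ6→snow] = [F, F]
r5 m[φ6→wet] = [T, F]
r5 m[ice→φ0] = [T, F]
r5 m[ice→φ1] = [T, T]
r5 m[ice→φ3] = [T, F]
r5 m[fog→φ5] = [T, T]
r5 m[rain→φ1] = [F, F]
r5 m[rain→φ2] = [T, T]
r5 m[snow→φ3] = [F, F]
r5 m[snow→φ6] = [T, T]
r5 m[sun→φ4] = [T, T]
r5 m[slip→φ0] = [F, T]
r5 m[slip→φ4] = [T, T]
r5 m[wet→φ2] = [F, F]
r5 m[wet→φ5] = [T, F]
r5 m[wet→φ6] = [F, T]
r6 m[φ0→ice] = [T, T]
r6 m[φ0→slip] = [T, T]
r6 m[φ1→ice] = [F, F]
r6 m[φ1→rain] = [T, T]
r6 m[φ2→rain] = [F, F]
r6 m[φ2→wet] = [T, T]
r6 m[φ3→ice] = [F, F]
r6 m[φ3→snow] = [T, T]
r6 m[φ4→sun] = [F, T]
r6 m[φ4→slip] = [F, T]
r6 m[φ5→fog] = [F, F]
r6 m[φ5→wet] = [F, T]
r6 m[φ6→snow] = [F, F]
r6 m[φ6→wet] = [T, F]
r6 m[ice→φ0] = [F, F]
r6 m[ice→φ1] = [F, F]
r6 m[ice→φ3] = [F, F]
r6 m[fog→φ5] = [T, T]
r6 m[rain→φ1] = [F, F]
r6 m[rain→φ2] = [T, T]
r6 m[snow→φ3] = [F, F]
r6 m[snow→φ6] = [T, T]
r6 m[sun→φ4] = [T, T]
r6 m[slip→φ0] = [F, T]
r6 m[slip→φ4] = [T, T]
r6 m[wet→φ2] = [F, F]
r6 m[wet→φ5] = [T, F]
r6 m[wet→φ6] = [F, T]
r7 m[φ0→ice] = [T, T]
r7 m[φ0→slip] = [F, F]
r7 m[φ1→ice] = [F, F]
r7 m[φ1→rain] = [F, F]
r7 m[φ2→rain] = [F, F]
r7 m[φ2→wet] = [T, T]
r7 m[φ3→ice] = [F, F]
r7 m[φ3→snow] = [F, F]
r7 m[φ4→sun] = [F, T]
r7 m[φ4→slip] = [F, T]
r7 m[φ5→fog] = [F, F]
r7 m[φ5→wet] = [F, T]
r7 m[φ6→snow] = [F, F]
r7 m[φ6→wet] = [T, F]
r7 m[ice→φ0] = [F, F]
r7 m[ice→φ1] = [F, F]
r7 m[ice→φ3] = [F, F]
r7 m[fog→φ5] = [T, T]
r7 m[rain→φ1] = [F, F]
r7 m[rain→φ2] = [T, T]
r7 m[snow→φ3] = [F, F]
r7 m[snow→φ6] = [T, T]
r7 m[sun→φ4] = [T, T]
r7 m[slip→φ0] = [F, T]
r7 m[slip→φ4] = [T, T]
r7 m[wet→φ2] = [F, F]
r7 m[wet→φ5] = [T, F]
r7 m[wet→φ6] = [F, T]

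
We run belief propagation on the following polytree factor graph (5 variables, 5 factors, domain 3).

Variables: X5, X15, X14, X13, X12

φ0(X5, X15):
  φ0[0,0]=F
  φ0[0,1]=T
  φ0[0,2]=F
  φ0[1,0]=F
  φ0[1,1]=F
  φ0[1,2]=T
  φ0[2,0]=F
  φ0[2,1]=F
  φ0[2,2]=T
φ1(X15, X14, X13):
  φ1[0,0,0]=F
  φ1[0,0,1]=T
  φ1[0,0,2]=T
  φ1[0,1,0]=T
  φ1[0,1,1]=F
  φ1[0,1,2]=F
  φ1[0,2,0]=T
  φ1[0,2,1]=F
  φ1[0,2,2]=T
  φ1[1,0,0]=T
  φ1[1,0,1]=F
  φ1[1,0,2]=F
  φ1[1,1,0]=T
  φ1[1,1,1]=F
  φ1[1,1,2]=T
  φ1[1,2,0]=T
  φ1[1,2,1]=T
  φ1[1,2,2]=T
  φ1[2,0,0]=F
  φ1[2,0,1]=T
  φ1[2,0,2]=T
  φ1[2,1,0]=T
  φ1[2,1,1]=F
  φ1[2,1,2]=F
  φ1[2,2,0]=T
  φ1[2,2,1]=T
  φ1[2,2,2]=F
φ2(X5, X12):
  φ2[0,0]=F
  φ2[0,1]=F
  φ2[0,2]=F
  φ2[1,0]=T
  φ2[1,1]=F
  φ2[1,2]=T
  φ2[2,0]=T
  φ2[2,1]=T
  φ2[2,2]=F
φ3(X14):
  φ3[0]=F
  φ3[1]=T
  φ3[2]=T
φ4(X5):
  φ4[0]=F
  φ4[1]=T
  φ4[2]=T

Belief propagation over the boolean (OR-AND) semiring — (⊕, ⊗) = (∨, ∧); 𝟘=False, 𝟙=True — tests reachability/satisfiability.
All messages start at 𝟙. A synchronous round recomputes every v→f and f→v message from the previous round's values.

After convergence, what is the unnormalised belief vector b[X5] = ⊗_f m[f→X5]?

b[X5] = [F, T, T]

init: all messages = 𝟙 over 3 values
r1 m[φ0→X5] = [T, T, T]
r1 m[φ0→X15] = [F, T, T]
r1 m[φ1→X15] = [T, T, T]
r1 m[φ1→X14] = [T, T, T]
r1 m[φ1→X13] = [T, T, T]
r1 m[φ2→X5] = [F, T, T]
r1 m[φ2→X12] = [T, T, T]
r1 m[φ3→X14] = [F, T, T]
r1 m[φ4→X5] = [F, T, T]
r1 m[X5→φ0] = [T, T, T]
r1 m[X5→φ2] = [T, T, T]
r1 m[X5→φ4] = [T, T, T]
r1 m[X15→φ0] = [T, T, T]
r1 m[X15→φ1] = [T, T, T]
r1 m[X14→φ1] = [T, T, T]
r1 m[X14→φ3] = [T, T, T]
r1 m[X13→φ1] = [T, T, T]
r1 m[X12→φ2] = [T, T, T]
r2 m[φ0→X5] = [T, T, T]
r2 m[φ0→X15] = [F, T, T]
r2 m[φ1→X15] = [T, T, T]
r2 m[φ1→X14] = [T, T, T]
r2 m[φ1→X13] = [T, T, T]
r2 m[φ2→X5] = [F, T, T]
r2 m[φ2→X12] = [T, T, T]
r2 m[φ3→X14] = [F, T, T]
r2 m[φ4→X5] = [F, T, T]
r2 m[X5→φ0] = [F, T, T]
r2 m[X5→φ2] = [F, T, T]
r2 m[X5→φ4] = [F, T, T]
r2 m[X15→φ0] = [T, T, T]
r2 m[X15→φ1] = [F, T, T]
r2 m[X14→φ1] = [F, T, T]
r2 m[X14→φ3] = [T, T, T]
r2 m[X13→φ1] = [T, T, T]
r2 m[X12→φ2] = [T, T, T]
r3 m[φ0→X5] = [T, T, T]
r3 m[φ0→X15] = [F, F, T]
r3 m[φ1→X15] = [T, T, T]
r3 m[φ1→X14] = [T, T, T]
r3 m[φ1→X13] = [T, T, T]
r3 m[φ2→X5] = [F, T, T]
r3 m[φ2→X12] = [T, T, T]
r3 m[φ3→X14] = [F, T, T]
r3 m[φ4→X5] = [F, T, T]
r3 m[X5→φ0] = [F, T, T]
r3 m[X5→φ2] = [F, T, T]
r3 m[X5→φ4] = [F, T, T]
r3 m[X15→φ0] = [T, T, T]
r3 m[X15→φ1] = [F, T, T]
r3 m[X14→φ1] = [F, T, T]
r3 m[X14→φ3] = [T, T, T]
r3 m[X13→φ1] = [T, T, T]
r3 m[X12→φ2] = [T, T, T]
r4 m[φ0→X5] = [T, T, T]
r4 m[φ0→X15] = [F, F, T]
r4 m[φ1→X15] = [T, T, T]
r4 m[φ1→X14] = [T, T, T]
r4 m[φ1→X13] = [T, T, T]
r4 m[φ2→X5] = [F, T, T]
r4 m[φ2→X12] = [T, T, T]
r4 m[φ3→X14] = [F, T, T]
r4 m[φ4→X5] = [F, T, T]
r4 m[X5→φ0] = [F, T, T]
r4 m[X5→φ2] = [F, T, T]
r4 m[X5→φ4] = [F, T, T]
r4 m[X15→φ0] = [T, T, T]
r4 m[X15→φ1] = [F, F, T]
r4 m[X14→φ1] = [F, T, T]
r4 m[X14→φ3] = [T, T, T]
r4 m[X13→φ1] = [T, T, T]
r4 m[X12→φ2] = [T, T, T]
r5 m[φ0→X5] = [T, T, T]
r5 m[φ0→X15] = [F, F, T]
r5 m[φ1→X15] = [T, T, T]
r5 m[φ1→X14] = [T, T, T]
r5 m[φ1→X13] = [T, T, F]
r5 m[φ2→X5] = [F, T, T]
r5 m[φ2→X12] = [T, T, T]
r5 m[φ3→X14] = [F, T, T]
r5 m[φ4→X5] = [F, T, T]
r5 m[X5→φ0] = [F, T, T]
r5 m[X5→φ2] = [F, T, T]
r5 m[X5→φ4] = [F, T, T]
r5 m[X15→φ0] = [T, T, T]
r5 m[X15→φ1] = [F, F, T]
r5 m[X14→φ1] = [F, T, T]
r5 m[X14→φ3] = [T, T, T]
r5 m[X13→φ1] = [T, T, T]
r5 m[X12→φ2] = [T, T, T]
r6 m[φ0→X5] = [T, T, T]
r6 m[φ0→X15] = [F, F, T]
r6 m[φ1→X15] = [T, T, T]
r6 m[φ1→X14] = [T, T, T]
r6 m[φ1→X13] = [T, T, F]
r6 m[φ2→X5] = [F, T, T]
r6 m[φ2→X12] = [T, T, T]
r6 m[φ3→X14] = [F, T, T]
r6 m[φ4→X5] = [F, T, T]
r6 m[X5→φ0] = [F, T, T]
r6 m[X5→φ2] = [F, T, T]
r6 m[X5→φ4] = [F, T, T]
r6 m[X15→φ0] = [T, T, T]
r6 m[X15→φ1] = [F, F, T]
r6 m[X14→φ1] = [F, T, T]
r6 m[X14→φ3] = [T, T, T]
r6 m[X13→φ1] = [T, T, T]
r6 m[X12→φ2] = [T, T, T]
fixed point reached at round 6
b[X5] = ⊗ incoming = [F, T, T]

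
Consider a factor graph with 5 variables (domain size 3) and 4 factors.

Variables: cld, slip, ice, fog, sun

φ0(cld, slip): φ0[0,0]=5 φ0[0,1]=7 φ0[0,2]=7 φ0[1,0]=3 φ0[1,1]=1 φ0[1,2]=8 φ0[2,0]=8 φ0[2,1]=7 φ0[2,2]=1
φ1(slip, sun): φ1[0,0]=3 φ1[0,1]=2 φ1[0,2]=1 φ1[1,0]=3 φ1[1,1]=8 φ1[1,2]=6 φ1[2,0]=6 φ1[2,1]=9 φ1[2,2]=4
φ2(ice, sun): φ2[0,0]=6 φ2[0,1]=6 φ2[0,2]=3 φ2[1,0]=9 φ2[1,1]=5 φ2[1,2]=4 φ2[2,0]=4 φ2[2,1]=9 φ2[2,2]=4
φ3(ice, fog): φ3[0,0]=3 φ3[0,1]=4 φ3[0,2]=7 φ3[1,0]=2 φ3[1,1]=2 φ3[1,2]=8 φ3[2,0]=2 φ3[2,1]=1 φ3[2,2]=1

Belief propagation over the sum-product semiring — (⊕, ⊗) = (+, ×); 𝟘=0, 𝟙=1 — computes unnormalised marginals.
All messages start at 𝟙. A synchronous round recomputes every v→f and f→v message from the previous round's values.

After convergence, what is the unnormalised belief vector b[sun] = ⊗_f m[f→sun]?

init: all messages = 𝟙 over 3 values
r1 m[φ0→cld] = [19, 12, 16]
r1 m[φ0→slip] = [16, 15, 16]
r1 m[φ1→slip] = [6, 17, 19]
r1 m[φ1→sun] = [12, 19, 11]
r1 m[φ2→ice] = [15, 18, 17]
r1 m[φ2→sun] = [19, 20, 11]
r1 m[φ3→ice] = [14, 12, 4]
r1 m[φ3→fog] = [7, 7, 16]
r1 m[cld→φ0] = [1, 1, 1]
r1 m[slip→φ0] = [1, 1, 1]
r1 m[slip→φ1] = [1, 1, 1]
r1 m[ice→φ2] = [1, 1, 1]
r1 m[ice→φ3] = [1, 1, 1]
r1 m[fog→φ3] = [1, 1, 1]
r1 m[sun→φ1] = [1, 1, 1]
r1 m[sun→φ2] = [1, 1, 1]
r2 m[φ0→cld] = [19, 12, 16]
r2 m[φ0→slip] = [16, 15, 16]
r2 m[φ1→slip] = [6, 17, 19]
r2 m[φ1→sun] = [12, 19, 11]
r2 m[φ2→ice] = [15, 18, 17]
r2 m[φ2→sun] = [19, 20, 11]
r2 m[φ3→ice] = [14, 12, 4]
r2 m[φ3→fog] = [7, 7, 16]
r2 m[cld→φ0] = [1, 1, 1]
r2 m[slip→φ0] = [6, 17, 19]
r2 m[slip→φ1] = [16, 15, 16]
r2 m[ice→φ2] = [14, 12, 4]
r2 m[ice→φ3] = [15, 18, 17]
r2 m[fog→φ3] = [1, 1, 1]
r2 m[sun→φ1] = [19, 20, 11]
r2 m[sun→φ2] = [12, 19, 11]
r3 m[φ0→cld] = [282, 187, 186]
r3 m[φ0→slip] = [16, 15, 16]
r3 m[φ1→slip] = [108, 283, 338]
r3 m[φ1→sun] = [189, 296, 170]
r3 m[φ2→ice] = [219, 247, 263]
r3 m[φ2→sun] = [208, 180, 106]
r3 m[φ3→ice] = [14, 12, 4]
r3 m[φ3→fog] = [115, 113, 266]
r3 m[cld→φ0] = [1, 1, 1]
r3 m[slip→φ0] = [6, 17, 19]
r3 m[slip→φ1] = [16, 15, 16]
r3 m[ice→φ2] = [14, 12, 4]
r3 m[ice→φ3] = [15, 18, 17]
r3 m[fog→φ3] = [1, 1, 1]
r3 m[sun→φ1] = [19, 20, 11]
r3 m[sun→φ2] = [12, 19, 11]
r4 m[φ0→cld] = [282, 187, 186]
r4 m[φ0→slip] = [16, 15, 16]
r4 m[φ1→slip] = [108, 283, 338]
r4 m[φ1→sun] = [189, 296, 170]
r4 m[φ2→ice] = [219, 247, 263]
r4 m[φ2→sun] = [208, 180, 106]
r4 m[φ3→ice] = [14, 12, 4]
r4 m[φ3→fog] = [115, 113, 266]
r4 m[cld→φ0] = [1, 1, 1]
r4 m[slip→φ0] = [108, 283, 338]
r4 m[slip→φ1] = [16, 15, 16]
r4 m[ice→φ2] = [14, 12, 4]
r4 m[ice→φ3] = [219, 247, 263]
r4 m[fog→φ3] = [1, 1, 1]
r4 m[sun→φ1] = [208, 180, 106]
r4 m[sun→φ2] = [189, 296, 170]
r5 m[φ0→cld] = [4887, 3311, 3183]
r5 m[φ0→slip] = [16, 15, 16]
r5 m[φ1→slip] = [1090, 2700, 3292]
r5 m[φ1→sun] = [189, 296, 170]
r5 m[φ2→ice] = [3420, 3861, 4100]
r5 m[φ2→sun] = [208, 180, 106]
r5 m[φ3→ice] = [14, 12, 4]
r5 m[φ3→fog] = [1677, 1633, 3772]
r5 m[cld→φ0] = [1, 1, 1]
r5 m[slip→φ0] = [108, 283, 338]
r5 m[slip→φ1] = [16, 15, 16]
r5 m[ice→φ2] = [14, 12, 4]
r5 m[ice→φ3] = [219, 247, 263]
r5 m[fog→φ3] = [1, 1, 1]
r5 m[sun→φ1] = [208, 180, 106]
r5 m[sun→φ2] = [189, 296, 170]
r6 m[φ0→cld] = [4887, 3311, 3183]
r6 m[φ0→slip] = [16, 15, 16]
r6 m[φ1→slip] = [1090, 2700, 3292]
r6 m[φ1→sun] = [189, 296, 170]
r6 m[φ2→ice] = [3420, 3861, 4100]
r6 m[φ2→sun] = [208, 180, 106]
r6 m[φ3→ice] = [14, 12, 4]
r6 m[φ3→fog] = [1677, 1633, 3772]
r6 m[cld→φ0] = [1, 1, 1]
r6 m[slip→φ0] = [1090, 2700, 3292]
r6 m[slip→φ1] = [16, 15, 16]
r6 m[ice→φ2] = [14, 12, 4]
r6 m[ice→φ3] = [3420, 3861, 4100]
r6 m[fog→φ3] = [1, 1, 1]
r6 m[sun→φ1] = [208, 180, 106]
r6 m[sun→φ2] = [189, 296, 170]
r7 m[φ0→cld] = [47394, 32306, 30912]
r7 m[φ0→slip] = [16, 15, 16]
r7 m[φ1→slip] = [1090, 2700, 3292]
r7 m[φ1→sun] = [189, 296, 170]
r7 m[φ2→ice] = [3420, 3861, 4100]
r7 m[φ2→sun] = [208, 180, 106]
r7 m[φ3→ice] = [14, 12, 4]
r7 m[φ3→fog] = [26182, 25502, 58928]
r7 m[cld→φ0] = [1, 1, 1]
r7 m[slip→φ0] = [1090, 2700, 3292]
r7 m[slip→φ1] = [16, 15, 16]
r7 m[ice→φ2] = [14, 12, 4]
r7 m[ice→φ3] = [3420, 3861, 4100]
r7 m[fog→φ3] = [1, 1, 1]
r7 m[sun→φ1] = [208, 180, 106]
r7 m[sun→φ2] = [189, 296, 170]
r8 m[φ0→cld] = [47394, 32306, 30912]
r8 m[φ0→slip] = [16, 15, 16]
r8 m[φ1→slip] = [1090, 2700, 3292]
r8 m[φ1→sun] = [189, 296, 170]
r8 m[φ2→ice] = [3420, 3861, 4100]
r8 m[φ2→sun] = [208, 180, 106]
r8 m[φ3→ice] = [14, 12, 4]
r8 m[φ3→fog] = [26182, 25502, 58928]
r8 m[cld→φ0] = [1, 1, 1]
r8 m[slip→φ0] = [1090, 2700, 3292]
r8 m[slip→φ1] = [16, 15, 16]
r8 m[ice→φ2] = [14, 12, 4]
r8 m[ice→φ3] = [3420, 3861, 4100]
r8 m[fog→φ3] = [1, 1, 1]
r8 m[sun→φ1] = [208, 180, 106]
r8 m[sun→φ2] = [189, 296, 170]
fixed point reached at round 8
b[sun] = ⊗ incoming = [39312, 53280, 18020]

b[sun] = [39312, 53280, 18020]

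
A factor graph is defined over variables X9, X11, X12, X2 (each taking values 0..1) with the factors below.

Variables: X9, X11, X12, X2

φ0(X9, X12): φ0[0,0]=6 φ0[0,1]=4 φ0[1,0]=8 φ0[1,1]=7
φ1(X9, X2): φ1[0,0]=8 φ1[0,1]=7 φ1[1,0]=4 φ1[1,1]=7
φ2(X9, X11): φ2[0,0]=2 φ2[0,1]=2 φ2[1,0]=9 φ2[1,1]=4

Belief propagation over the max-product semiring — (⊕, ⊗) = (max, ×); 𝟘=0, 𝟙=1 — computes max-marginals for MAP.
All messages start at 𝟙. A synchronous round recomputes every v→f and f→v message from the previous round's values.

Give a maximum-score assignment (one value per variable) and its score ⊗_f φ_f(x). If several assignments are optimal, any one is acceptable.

assignment: (X9=1, X11=0, X12=0, X2=1); score = 504

init: all messages = 𝟙 over 2 values
r1 m[φ0→X9] = [6, 8]
r1 m[φ0→X12] = [8, 7]
r1 m[φ1→X9] = [8, 7]
r1 m[φ1→X2] = [8, 7]
r1 m[φ2→X9] = [2, 9]
r1 m[φ2→X11] = [9, 4]
r1 m[X9→φ0] = [1, 1]
r1 m[X9→φ1] = [1, 1]
r1 m[X9→φ2] = [1, 1]
r1 m[X11→φ2] = [1, 1]
r1 m[X12→φ0] = [1, 1]
r1 m[X2→φ1] = [1, 1]
r2 m[φ0→X9] = [6, 8]
r2 m[φ0→X12] = [8, 7]
r2 m[φ1→X9] = [8, 7]
r2 m[φ1→X2] = [8, 7]
r2 m[φ2→X9] = [2, 9]
r2 m[φ2→X11] = [9, 4]
r2 m[X9→φ0] = [16, 63]
r2 m[X9→φ1] = [12, 72]
r2 m[X9→φ2] = [48, 56]
r2 m[X11→φ2] = [1, 1]
r2 m[X12→φ0] = [1, 1]
r2 m[X2→φ1] = [1, 1]
r3 m[φ0→X9] = [6, 8]
r3 m[φ0→X12] = [504, 441]
r3 m[φ1→X9] = [8, 7]
r3 m[φ1→X2] = [288, 504]
r3 m[φ2→X9] = [2, 9]
r3 m[φ2→X11] = [504, 224]
r3 m[X9→φ0] = [16, 63]
r3 m[X9→φ1] = [12, 72]
r3 m[X9→φ2] = [48, 56]
r3 m[X11→φ2] = [1, 1]
r3 m[X12→φ0] = [1, 1]
r3 m[X2→φ1] = [1, 1]
r4 m[φ0→X9] = [6, 8]
r4 m[φ0→X12] = [504, 441]
r4 m[φ1→X9] = [8, 7]
r4 m[φ1→X2] = [288, 504]
r4 m[φ2→X9] = [2, 9]
r4 m[φ2→X11] = [504, 224]
r4 m[X9→φ0] = [16, 63]
r4 m[X9→φ1] = [12, 72]
r4 m[X9→φ2] = [48, 56]
r4 m[X11→φ2] = [1, 1]
r4 m[X12→φ0] = [1, 1]
r4 m[X2→φ1] = [1, 1]
fixed point reached at round 4
traceback from X9: (X9=1, X11=0, X12=0, X2=1), score=504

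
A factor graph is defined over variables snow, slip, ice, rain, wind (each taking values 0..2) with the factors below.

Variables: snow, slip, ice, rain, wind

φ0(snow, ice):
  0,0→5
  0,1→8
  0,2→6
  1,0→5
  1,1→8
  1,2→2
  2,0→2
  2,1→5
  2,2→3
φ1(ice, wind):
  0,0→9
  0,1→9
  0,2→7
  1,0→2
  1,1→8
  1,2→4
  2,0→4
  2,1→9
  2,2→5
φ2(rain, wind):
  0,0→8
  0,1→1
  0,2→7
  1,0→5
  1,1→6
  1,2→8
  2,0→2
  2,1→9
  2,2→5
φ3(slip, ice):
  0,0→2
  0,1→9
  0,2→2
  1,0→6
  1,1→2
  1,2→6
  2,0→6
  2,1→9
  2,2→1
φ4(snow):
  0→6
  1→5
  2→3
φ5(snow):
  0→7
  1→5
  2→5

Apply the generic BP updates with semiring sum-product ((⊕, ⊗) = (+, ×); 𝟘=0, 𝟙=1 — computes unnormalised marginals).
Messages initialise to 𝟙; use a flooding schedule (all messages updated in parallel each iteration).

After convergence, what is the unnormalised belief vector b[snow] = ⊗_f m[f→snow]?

init: all messages = 𝟙 over 3 values
r1 m[φ0→snow] = [19, 15, 10]
r1 m[φ0→ice] = [12, 21, 11]
r1 m[φ1→ice] = [25, 14, 18]
r1 m[φ1→wind] = [15, 26, 16]
r1 m[φ2→rain] = [16, 19, 16]
r1 m[φ2→wind] = [15, 16, 20]
r1 m[φ3→slip] = [13, 14, 16]
r1 m[φ3→ice] = [14, 20, 9]
r1 m[φ4→snow] = [6, 5, 3]
r1 m[φ5→snow] = [7, 5, 5]
r1 m[snow→φ0] = [1, 1, 1]
r1 m[snow→φ4] = [1, 1, 1]
r1 m[snow→φ5] = [1, 1, 1]
r1 m[slip→φ3] = [1, 1, 1]
r1 m[ice→φ0] = [1, 1, 1]
r1 m[ice→φ1] = [1, 1, 1]
r1 m[ice→φ3] = [1, 1, 1]
r1 m[rain→φ2] = [1, 1, 1]
r1 m[wind→φ1] = [1, 1, 1]
r1 m[wind→φ2] = [1, 1, 1]
r2 m[φ0→snow] = [19, 15, 10]
r2 m[φ0→ice] = [12, 21, 11]
r2 m[φ1→ice] = [25, 14, 18]
r2 m[φ1→wind] = [15, 26, 16]
r2 m[φ2→rain] = [16, 19, 16]
r2 m[φ2→wind] = [15, 16, 20]
r2 m[φ3→slip] = [13, 14, 16]
r2 m[φ3→ice] = [14, 20, 9]
r2 m[φ4→snow] = [6, 5, 3]
r2 m[φ5→snow] = [7, 5, 5]
r2 m[snow→φ0] = [42, 25, 15]
r2 m[snow→φ4] = [133, 75, 50]
r2 m[snow→φ5] = [114, 75, 30]
r2 m[slip→φ3] = [1, 1, 1]
r2 m[ice→φ0] = [350, 280, 162]
r2 m[ice→φ1] = [168, 420, 99]
r2 m[ice→φ3] = [300, 294, 198]
r2 m[rain→φ2] = [1, 1, 1]
r2 m[wind→φ1] = [15, 16, 20]
r2 m[wind→φ2] = [15, 26, 16]
r3 m[φ0→snow] = [4962, 4314, 2586]
r3 m[φ0→ice] = [365, 611, 347]
r3 m[φ1→ice] = [419, 238, 304]
r3 m[φ1→wind] = [2748, 5763, 3351]
r3 m[φ2→rain] = [258, 359, 344]
r3 m[φ2→wind] = [15, 16, 20]
r3 m[φ3→slip] = [3642, 3576, 4644]
r3 m[φ3→ice] = [14, 20, 9]
r3 m[φ4→snow] = [6, 5, 3]
r3 m[φ5→snow] = [7, 5, 5]
r3 m[snow→φ0] = [42, 25, 15]
r3 m[snow→φ4] = [133, 75, 50]
r3 m[snow→φ5] = [114, 75, 30]
r3 m[slip→φ3] = [1, 1, 1]
r3 m[ice→φ0] = [350, 280, 162]
r3 m[ice→φ1] = [168, 420, 99]
r3 m[ice→φ3] = [300, 294, 198]
r3 m[rain→φ2] = [1, 1, 1]
r3 m[wind→φ1] = [15, 16, 20]
r3 m[wind→φ2] = [15, 26, 16]
r4 m[φ0→snow] = [4962, 4314, 2586]
r4 m[φ0→ice] = [365, 611, 347]
r4 m[φ1→ice] = [419, 238, 304]
r4 m[φ1→wind] = [2748, 5763, 3351]
r4 m[φ2→rain] = [258, 359, 344]
r4 m[φ2→wind] = [15, 16, 20]
r4 m[φ3→slip] = [3642, 3576, 4644]
r4 m[φ3→ice] = [14, 20, 9]
r4 m[φ4→snow] = [6, 5, 3]
r4 m[φ5→snow] = [7, 5, 5]
r4 m[snow→φ0] = [42, 25, 15]
r4 m[snow→φ4] = [34734, 21570, 12930]
r4 m[snow→φ5] = [29772, 21570, 7758]
r4 m[slip→φ3] = [1, 1, 1]
r4 m[ice→φ0] = [5866, 4760, 2736]
r4 m[ice→φ1] = [5110, 12220, 3123]
r4 m[ice→φ3] = [152935, 145418, 105488]
r4 m[rain→φ2] = [1, 1, 1]
r4 m[wind→φ1] = [15, 16, 20]
r4 m[wind→φ2] = [2748, 5763, 3351]
r5 m[φ0→snow] = [83826, 72882, 43740]
r5 m[φ0→ice] = [365, 611, 347]
r5 m[φ1→ice] = [419, 238, 304]
r5 m[φ1→wind] = [82922, 171857, 100265]
r5 m[φ2→rain] = [51204, 75126, 74118]
r5 m[φ2→wind] = [15, 16, 20]
r5 m[φ3→slip] = [1825608, 1841374, 2331860]
r5 m[φ3→ice] = [14, 20, 9]
r5 m[φ4→snow] = [6, 5, 3]
r5 m[φ5→snow] = [7, 5, 5]
r5 m[snow→φ0] = [42, 25, 15]
r5 m[snow→φ4] = [34734, 21570, 12930]
r5 m[snow→φ5] = [29772, 21570, 7758]
r5 m[slip→φ3] = [1, 1, 1]
r5 m[ice→φ0] = [5866, 4760, 2736]
r5 m[ice→φ1] = [5110, 12220, 3123]
r5 m[ice→φ3] = [152935, 145418, 105488]
r5 m[rain→φ2] = [1, 1, 1]
r5 m[wind→φ1] = [15, 16, 20]
r5 m[wind→φ2] = [2748, 5763, 3351]
r6 m[φ0→snow] = [83826, 72882, 43740]
r6 m[φ0→ice] = [365, 611, 347]
r6 m[φ1→ice] = [419, 238, 304]
r6 m[φ1→wind] = [82922, 171857, 100265]
r6 m[φ2→rain] = [51204, 75126, 74118]
r6 m[φ2→wind] = [15, 16, 20]
r6 m[φ3→slip] = [1825608, 1841374, 2331860]
r6 m[φ3→ice] = [14, 20, 9]
r6 m[φ4→snow] = [6, 5, 3]
r6 m[φ5→snow] = [7, 5, 5]
r6 m[snow→φ0] = [42, 25, 15]
r6 m[snow→φ4] = [586782, 364410, 218700]
r6 m[snow→φ5] = [502956, 364410, 131220]
r6 m[slip→φ3] = [1, 1, 1]
r6 m[ice→φ0] = [5866, 4760, 2736]
r6 m[ice→φ1] = [5110, 12220, 3123]
r6 m[ice→φ3] = [152935, 145418, 105488]
r6 m[rain→φ2] = [1, 1, 1]
r6 m[wind→φ1] = [15, 16, 20]
r6 m[wind→φ2] = [82922, 171857, 100265]
r7 m[φ0→snow] = [83826, 72882, 43740]
r7 m[φ0→ice] = [365, 611, 347]
r7 m[φ1→ice] = [419, 238, 304]
r7 m[φ1→wind] = [82922, 171857, 100265]
r7 m[φ2→rain] = [1537088, 2247872, 2213882]
r7 m[φ2→wind] = [15, 16, 20]
r7 m[φ3→slip] = [1825608, 1841374, 2331860]
r7 m[φ3→ice] = [14, 20, 9]
r7 m[φ4→snow] = [6, 5, 3]
r7 m[φ5→snow] = [7, 5, 5]
r7 m[snow→φ0] = [42, 25, 15]
r7 m[snow→φ4] = [586782, 364410, 218700]
r7 m[snow→φ5] = [502956, 364410, 131220]
r7 m[slip→φ3] = [1, 1, 1]
r7 m[ice→φ0] = [5866, 4760, 2736]
r7 m[ice→φ1] = [5110, 12220, 3123]
r7 m[ice→φ3] = [152935, 145418, 105488]
r7 m[rain→φ2] = [1, 1, 1]
r7 m[wind→φ1] = [15, 16, 20]
r7 m[wind→φ2] = [82922, 171857, 100265]
r8 m[φ0→snow] = [83826, 72882, 43740]
r8 m[φ0→ice] = [365, 611, 347]
r8 m[φ1→ice] = [419, 238, 304]
r8 m[φ1→wind] = [82922, 171857, 100265]
r8 m[φ2→rain] = [1537088, 2247872, 2213882]
r8 m[φ2→wind] = [15, 16, 20]
r8 m[φ3→slip] = [1825608, 1841374, 2331860]
r8 m[φ3→ice] = [14, 20, 9]
r8 m[φ4→snow] = [6, 5, 3]
r8 m[φ5→snow] = [7, 5, 5]
r8 m[snow→φ0] = [42, 25, 15]
r8 m[snow→φ4] = [586782, 364410, 218700]
r8 m[snow→φ5] = [502956, 364410, 131220]
r8 m[slip→φ3] = [1, 1, 1]
r8 m[ice→φ0] = [5866, 4760, 2736]
r8 m[ice→φ1] = [5110, 12220, 3123]
r8 m[ice→φ3] = [152935, 145418, 105488]
r8 m[rain→φ2] = [1, 1, 1]
r8 m[wind→φ1] = [15, 16, 20]
r8 m[wind→φ2] = [82922, 171857, 100265]
fixed point reached at round 8
b[snow] = ⊗ incoming = [3520692, 1822050, 656100]

b[snow] = [3520692, 1822050, 656100]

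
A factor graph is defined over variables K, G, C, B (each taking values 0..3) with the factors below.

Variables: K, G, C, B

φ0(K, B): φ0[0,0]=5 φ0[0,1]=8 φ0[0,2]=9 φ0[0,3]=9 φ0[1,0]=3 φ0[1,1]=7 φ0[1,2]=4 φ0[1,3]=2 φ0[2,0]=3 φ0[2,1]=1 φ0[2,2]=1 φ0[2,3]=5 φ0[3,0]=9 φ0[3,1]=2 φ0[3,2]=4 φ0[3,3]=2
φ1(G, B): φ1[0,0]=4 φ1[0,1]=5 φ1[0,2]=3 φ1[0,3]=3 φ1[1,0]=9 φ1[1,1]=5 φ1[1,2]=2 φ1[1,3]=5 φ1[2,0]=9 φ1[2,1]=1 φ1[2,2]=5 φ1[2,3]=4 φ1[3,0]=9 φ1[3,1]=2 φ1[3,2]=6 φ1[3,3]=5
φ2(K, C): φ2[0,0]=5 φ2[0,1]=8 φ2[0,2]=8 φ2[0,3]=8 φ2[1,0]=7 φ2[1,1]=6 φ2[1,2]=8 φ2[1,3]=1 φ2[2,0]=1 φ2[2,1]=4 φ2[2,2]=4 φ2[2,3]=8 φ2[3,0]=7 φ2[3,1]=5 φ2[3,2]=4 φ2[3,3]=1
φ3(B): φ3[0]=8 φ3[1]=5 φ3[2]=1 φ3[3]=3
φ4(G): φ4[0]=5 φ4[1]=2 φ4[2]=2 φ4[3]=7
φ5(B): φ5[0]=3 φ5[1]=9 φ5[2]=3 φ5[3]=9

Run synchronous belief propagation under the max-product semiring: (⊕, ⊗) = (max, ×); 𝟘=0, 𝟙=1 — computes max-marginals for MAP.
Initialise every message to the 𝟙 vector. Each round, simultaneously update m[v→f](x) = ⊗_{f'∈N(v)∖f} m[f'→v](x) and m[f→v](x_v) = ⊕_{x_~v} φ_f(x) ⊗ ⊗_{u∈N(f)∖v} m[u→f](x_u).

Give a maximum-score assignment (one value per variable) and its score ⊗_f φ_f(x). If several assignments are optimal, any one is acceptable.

assignment: (K=3, G=3, C=0, B=0); score = 95256

init: all messages = 𝟙 over 4 values
r1 m[φ0→K] = [9, 7, 5, 9]
r1 m[φ0→B] = [9, 8, 9, 9]
r1 m[φ1→G] = [5, 9, 9, 9]
r1 m[φ1→B] = [9, 5, 6, 5]
r1 m[φ2→K] = [8, 8, 8, 7]
r1 m[φ2→C] = [7, 8, 8, 8]
r1 m[φ3→B] = [8, 5, 1, 3]
r1 m[φ4→G] = [5, 2, 2, 7]
r1 m[φ5→B] = [3, 9, 3, 9]
r1 m[K→φ0] = [1, 1, 1, 1]
r1 m[K→φ2] = [1, 1, 1, 1]
r1 m[G→φ1] = [1, 1, 1, 1]
r1 m[G→φ4] = [1, 1, 1, 1]
r1 m[C→φ2] = [1, 1, 1, 1]
r1 m[B→φ0] = [1, 1, 1, 1]
r1 m[B→φ1] = [1, 1, 1, 1]
r1 m[B→φ3] = [1, 1, 1, 1]
r1 m[B→φ5] = [1, 1, 1, 1]
r2 m[φ0→K] = [9, 7, 5, 9]
r2 m[φ0→B] = [9, 8, 9, 9]
r2 m[φ1→G] = [5, 9, 9, 9]
r2 m[φ1→B] = [9, 5, 6, 5]
r2 m[φ2→K] = [8, 8, 8, 7]
r2 m[φ2→C] = [7, 8, 8, 8]
r2 m[φ3→B] = [8, 5, 1, 3]
r2 m[φ4→G] = [5, 2, 2, 7]
r2 m[φ5→B] = [3, 9, 3, 9]
r2 m[K→φ0] = [8, 8, 8, 7]
r2 m[K→φ2] = [9, 7, 5, 9]
r2 m[G→φ1] = [5, 2, 2, 7]
r2 m[G→φ4] = [5, 9, 9, 9]
r2 m[C→φ2] = [1, 1, 1, 1]
r2 m[B→φ0] = [216, 225, 18, 135]
r2 m[B→φ1] = [216, 360, 27, 243]
r2 m[B→φ3] = [243, 360, 162, 405]
r2 m[B→φ5] = [648, 200, 54, 135]
r3 m[φ0→K] = [1800, 1575, 675, 1944]
r3 m[φ0→B] = [63, 64, 72, 72]
r3 m[φ1→G] = [1800, 1944, 1944, 1944]
r3 m[φ1→B] = [63, 25, 42, 35]
r3 m[φ2→K] = [8, 8, 8, 7]
r3 m[φ2→C] = [63, 72, 72, 72]
r3 m[φ3→B] = [8, 5, 1, 3]
r3 m[φ4→G] = [5, 2, 2, 7]
r3 m[φ5→B] = [3, 9, 3, 9]
r3 m[K→φ0] = [8, 8, 8, 7]
r3 m[K→φ2] = [9, 7, 5, 9]
r3 m[G→φ1] = [5, 2, 2, 7]
r3 m[G→φ4] = [5, 9, 9, 9]
r3 m[C→φ2] = [1, 1, 1, 1]
r3 m[B→φ0] = [216, 225, 18, 135]
r3 m[B→φ1] = [216, 360, 27, 243]
r3 m[B→φ3] = [243, 360, 162, 405]
r3 m[B→φ5] = [648, 200, 54, 135]
r4 m[φ0→K] = [1800, 1575, 675, 1944]
r4 m[φ0→B] = [63, 64, 72, 72]
r4 m[φ1→G] = [1800, 1944, 1944, 1944]
r4 m[φ1→B] = [63, 25, 42, 35]
r4 m[φ2→K] = [8, 8, 8, 7]
r4 m[φ2→C] = [63, 72, 72, 72]
r4 m[φ3→B] = [8, 5, 1, 3]
r4 m[φ4→G] = [5, 2, 2, 7]
r4 m[φ5→B] = [3, 9, 3, 9]
r4 m[K→φ0] = [8, 8, 8, 7]
r4 m[K→φ2] = [1800, 1575, 675, 1944]
r4 m[G→φ1] = [5, 2, 2, 7]
r4 m[G→φ4] = [1800, 1944, 1944, 1944]
r4 m[C→φ2] = [1, 1, 1, 1]
r4 m[B→φ0] = [1512, 1125, 126, 945]
r4 m[B→φ1] = [1512, 2880, 216, 1944]
r4 m[B→φ3] = [11907, 14400, 9072, 22680]
r4 m[B→φ5] = [31752, 8000, 3024, 7560]
r5 m[φ0→K] = [9000, 7875, 4725, 13608]
r5 m[φ0→B] = [63, 64, 72, 72]
r5 m[φ1→G] = [14400, 14400, 13608, 13608]
r5 m[φ1→B] = [63, 25, 42, 35]
r5 m[φ2→K] = [8, 8, 8, 7]
r5 m[φ2→C] = [13608, 14400, 14400, 14400]
r5 m[φ3→B] = [8, 5, 1, 3]
r5 m[φ4→G] = [5, 2, 2, 7]
r5 m[φ5→B] = [3, 9, 3, 9]
r5 m[K→φ0] = [8, 8, 8, 7]
r5 m[K→φ2] = [1800, 1575, 675, 1944]
r5 m[G→φ1] = [5, 2, 2, 7]
r5 m[G→φ4] = [1800, 1944, 1944, 1944]
r5 m[C→φ2] = [1, 1, 1, 1]
r5 m[B→φ0] = [1512, 1125, 126, 945]
r5 m[B→φ1] = [1512, 2880, 216, 1944]
r5 m[B→φ3] = [11907, 14400, 9072, 22680]
r5 m[B→φ5] = [31752, 8000, 3024, 7560]
r6 m[φ0→K] = [9000, 7875, 4725, 13608]
r6 m[φ0→B] = [63, 64, 72, 72]
r6 m[φ1→G] = [14400, 14400, 13608, 13608]
r6 m[φ1→B] = [63, 25, 42, 35]
r6 m[φ2→K] = [8, 8, 8, 7]
r6 m[φ2→C] = [13608, 14400, 14400, 14400]
r6 m[φ3→B] = [8, 5, 1, 3]
r6 m[φ4→G] = [5, 2, 2, 7]
r6 m[φ5→B] = [3, 9, 3, 9]
r6 m[K→φ0] = [8, 8, 8, 7]
r6 m[K→φ2] = [9000, 7875, 4725, 13608]
r6 m[G→φ1] = [5, 2, 2, 7]
r6 m[G→φ4] = [14400, 14400, 13608, 13608]
r6 m[C→φ2] = [1, 1, 1, 1]
r6 m[B→φ0] = [1512, 1125, 126, 945]
r6 m[B→φ1] = [1512, 2880, 216, 1944]
r6 m[B→φ3] = [11907, 14400, 9072, 22680]
r6 m[B→φ5] = [31752, 8000, 3024, 7560]
r7 m[φ0→K] = [9000, 7875, 4725, 13608]
r7 m[φ0→B] = [63, 64, 72, 72]
r7 m[φ1→G] = [14400, 14400, 13608, 13608]
r7 m[φ1→B] = [63, 25, 42, 35]
r7 m[φ2→K] = [8, 8, 8, 7]
r7 m[φ2→C] = [95256, 72000, 72000, 72000]
r7 m[φ3→B] = [8, 5, 1, 3]
r7 m[φ4→G] = [5, 2, 2, 7]
r7 m[φ5→B] = [3, 9, 3, 9]
r7 m[K→φ0] = [8, 8, 8, 7]
r7 m[K→φ2] = [9000, 7875, 4725, 13608]
r7 m[G→φ1] = [5, 2, 2, 7]
r7 m[G→φ4] = [14400, 14400, 13608, 13608]
r7 m[C→φ2] = [1, 1, 1, 1]
r7 m[B→φ0] = [1512, 1125, 126, 945]
r7 m[B→φ1] = [1512, 2880, 216, 1944]
r7 m[B→φ3] = [11907, 14400, 9072, 22680]
r7 m[B→φ5] = [31752, 8000, 3024, 7560]
r8 m[φ0→K] = [9000, 7875, 4725, 13608]
r8 m[φ0→B] = [63, 64, 72, 72]
r8 m[φ1→G] = [14400, 14400, 13608, 13608]
r8 m[φ1→B] = [63, 25, 42, 35]
r8 m[φ2→K] = [8, 8, 8, 7]
r8 m[φ2→C] = [95256, 72000, 72000, 72000]
r8 m[φ3→B] = [8, 5, 1, 3]
r8 m[φ4→G] = [5, 2, 2, 7]
r8 m[φ5→B] = [3, 9, 3, 9]
r8 m[K→φ0] = [8, 8, 8, 7]
r8 m[K→φ2] = [9000, 7875, 4725, 13608]
r8 m[G→φ1] = [5, 2, 2, 7]
r8 m[G→φ4] = [14400, 14400, 13608, 13608]
r8 m[C→φ2] = [1, 1, 1, 1]
r8 m[B→φ0] = [1512, 1125, 126, 945]
r8 m[B→φ1] = [1512, 2880, 216, 1944]
r8 m[B→φ3] = [11907, 14400, 9072, 22680]
r8 m[B→φ5] = [31752, 8000, 3024, 7560]
fixed point reached at round 8
traceback from K: (K=3, G=3, C=0, B=0), score=95256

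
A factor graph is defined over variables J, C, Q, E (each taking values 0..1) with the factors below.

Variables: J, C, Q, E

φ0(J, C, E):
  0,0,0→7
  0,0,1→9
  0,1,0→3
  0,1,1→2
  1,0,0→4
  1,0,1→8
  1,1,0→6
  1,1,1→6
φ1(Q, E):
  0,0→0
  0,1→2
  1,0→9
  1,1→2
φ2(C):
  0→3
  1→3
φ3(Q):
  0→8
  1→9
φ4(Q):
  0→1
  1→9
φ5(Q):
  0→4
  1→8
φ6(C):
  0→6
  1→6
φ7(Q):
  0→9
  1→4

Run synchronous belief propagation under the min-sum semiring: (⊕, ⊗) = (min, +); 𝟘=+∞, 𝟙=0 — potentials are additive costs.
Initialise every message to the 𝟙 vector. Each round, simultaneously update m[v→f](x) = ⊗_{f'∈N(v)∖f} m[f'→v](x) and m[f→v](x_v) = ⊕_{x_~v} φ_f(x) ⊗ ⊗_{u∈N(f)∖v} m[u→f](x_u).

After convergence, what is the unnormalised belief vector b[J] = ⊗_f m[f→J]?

init: all messages = 𝟙 over 2 values
r1 m[φ0→J] = [2, 4]
r1 m[φ0→C] = [4, 2]
r1 m[φ0→E] = [3, 2]
r1 m[φ1→Q] = [0, 2]
r1 m[φ1→E] = [0, 2]
r1 m[φ2→C] = [3, 3]
r1 m[φ3→Q] = [8, 9]
r1 m[φ4→Q] = [1, 9]
r1 m[φ5→Q] = [4, 8]
r1 m[φ6→C] = [6, 6]
r1 m[φ7→Q] = [9, 4]
r1 m[J→φ0] = [0, 0]
r1 m[C→φ0] = [0, 0]
r1 m[C→φ2] = [0, 0]
r1 m[C→φ6] = [0, 0]
r1 m[Q→φ1] = [0, 0]
r1 m[Q→φ3] = [0, 0]
r1 m[Q→φ4] = [0, 0]
r1 m[Q→φ5] = [0, 0]
r1 m[Q→φ7] = [0, 0]
r1 m[E→φ0] = [0, 0]
r1 m[E→φ1] = [0, 0]
r2 m[φ0→J] = [2, 4]
r2 m[φ0→C] = [4, 2]
r2 m[φ0→E] = [3, 2]
r2 m[φ1→Q] = [0, 2]
r2 m[φ1→E] = [0, 2]
r2 m[φ2→C] = [3, 3]
r2 m[φ3→Q] = [8, 9]
r2 m[φ4→Q] = [1, 9]
r2 m[φ5→Q] = [4, 8]
r2 m[φ6→C] = [6, 6]
r2 m[φ7→Q] = [9, 4]
r2 m[J→φ0] = [0, 0]
r2 m[C→φ0] = [9, 9]
r2 m[C→φ2] = [10, 8]
r2 m[C→φ6] = [7, 5]
r2 m[Q→φ1] = [22, 30]
r2 m[Q→φ3] = [14, 23]
r2 m[Q→φ4] = [21, 23]
r2 m[Q→φ5] = [18, 24]
r2 m[Q→φ7] = [13, 28]
r2 m[E→φ0] = [0, 2]
r2 m[E→φ1] = [3, 2]
r3 m[φ0→J] = [12, 13]
r3 m[φ0→C] = [4, 3]
r3 m[φ0→E] = [12, 11]
r3 m[φ1→Q] = [3, 4]
r3 m[φ1→E] = [22, 24]
r3 m[φ2→C] = [3, 3]
r3 m[φ3→Q] = [8, 9]
r3 m[φ4→Q] = [1, 9]
r3 m[φ5→Q] = [4, 8]
r3 m[φ6→C] = [6, 6]
r3 m[φ7→Q] = [9, 4]
r3 m[J→φ0] = [0, 0]
r3 m[C→φ0] = [9, 9]
r3 m[C→φ2] = [10, 8]
r3 m[C→φ6] = [7, 5]
r3 m[Q→φ1] = [22, 30]
r3 m[Q→φ3] = [14, 23]
r3 m[Q→φ4] = [21, 23]
r3 m[Q→φ5] = [18, 24]
r3 m[Q→φ7] = [13, 28]
r3 m[E→φ0] = [0, 2]
r3 m[E→φ1] = [3, 2]
r4 m[φ0→J] = [12, 13]
r4 m[φ0→C] = [4, 3]
r4 m[φ0→E] = [12, 11]
r4 m[φ1→Q] = [3, 4]
r4 m[φ1→E] = [22, 24]
r4 m[φ2→C] = [3, 3]
r4 m[φ3→Q] = [8, 9]
r4 m[φ4→Q] = [1, 9]
r4 m[φ5→Q] = [4, 8]
r4 m[φ6→C] = [6, 6]
r4 m[φ7→Q] = [9, 4]
r4 m[J→φ0] = [0, 0]
r4 m[C→φ0] = [9, 9]
r4 m[C→φ2] = [10, 9]
r4 m[C→φ6] = [7, 6]
r4 m[Q→φ1] = [22, 30]
r4 m[Q→φ3] = [17, 25]
r4 m[Q→φ4] = [24, 25]
r4 m[Q→φ5] = [21, 26]
r4 m[Q→φ7] = [16, 30]
r4 m[E→φ0] = [22, 24]
r4 m[E→φ1] = [12, 11]
r5 m[φ0→J] = [34, 35]
r5 m[φ0→C] = [26, 25]
r5 m[φ0→E] = [12, 11]
r5 m[φ1→Q] = [12, 13]
r5 m[φ1→E] = [22, 24]
r5 m[φ2→C] = [3, 3]
r5 m[φ3→Q] = [8, 9]
r5 m[φ4→Q] = [1, 9]
r5 m[φ5→Q] = [4, 8]
r5 m[φ6→C] = [6, 6]
r5 m[φ7→Q] = [9, 4]
r5 m[J→φ0] = [0, 0]
r5 m[C→φ0] = [9, 9]
r5 m[C→φ2] = [10, 9]
r5 m[C→φ6] = [7, 6]
r5 m[Q→φ1] = [22, 30]
r5 m[Q→φ3] = [17, 25]
r5 m[Q→φ4] = [24, 25]
r5 m[Q→φ5] = [21, 26]
r5 m[Q→φ7] = [16, 30]
r5 m[E→φ0] = [22, 24]
r5 m[E→φ1] = [12, 11]
r6 m[φ0→J] = [34, 35]
r6 m[φ0→C] = [26, 25]
r6 m[φ0→E] = [12, 11]
r6 m[φ1→Q] = [12, 13]
r6 m[φ1→E] = [22, 24]
r6 m[φ2→C] = [3, 3]
r6 m[φ3→Q] = [8, 9]
r6 m[φ4→Q] = [1, 9]
r6 m[φ5→Q] = [4, 8]
r6 m[φ6→C] = [6, 6]
r6 m[φ7→Q] = [9, 4]
r6 m[J→φ0] = [0, 0]
r6 m[C→φ0] = [9, 9]
r6 m[C→φ2] = [32, 31]
r6 m[C→φ6] = [29, 28]
r6 m[Q→φ1] = [22, 30]
r6 m[Q→φ3] = [26, 34]
r6 m[Q→φ4] = [33, 34]
r6 m[Q→φ5] = [30, 35]
r6 m[Q→φ7] = [25, 39]
r6 m[E→φ0] = [22, 24]
r6 m[E→φ1] = [12, 11]
r7 m[φ0→J] = [34, 35]
r7 m[φ0→C] = [26, 25]
r7 m[φ0→E] = [12, 11]
r7 m[φ1→Q] = [12, 13]
r7 m[φ1→E] = [22, 24]
r7 m[φ2→C] = [3, 3]
r7 m[φ3→Q] = [8, 9]
r7 m[φ4→Q] = [1, 9]
r7 m[φ5→Q] = [4, 8]
r7 m[φ6→C] = [6, 6]
r7 m[φ7→Q] = [9, 4]
r7 m[J→φ0] = [0, 0]
r7 m[C→φ0] = [9, 9]
r7 m[C→φ2] = [32, 31]
r7 m[C→φ6] = [29, 28]
r7 m[Q→φ1] = [22, 30]
r7 m[Q→φ3] = [26, 34]
r7 m[Q→φ4] = [33, 34]
r7 m[Q→φ5] = [30, 35]
r7 m[Q→φ7] = [25, 39]
r7 m[E→φ0] = [22, 24]
r7 m[E→φ1] = [12, 11]
fixed point reached at round 7
b[J] = ⊗ incoming = [34, 35]

b[J] = [34, 35]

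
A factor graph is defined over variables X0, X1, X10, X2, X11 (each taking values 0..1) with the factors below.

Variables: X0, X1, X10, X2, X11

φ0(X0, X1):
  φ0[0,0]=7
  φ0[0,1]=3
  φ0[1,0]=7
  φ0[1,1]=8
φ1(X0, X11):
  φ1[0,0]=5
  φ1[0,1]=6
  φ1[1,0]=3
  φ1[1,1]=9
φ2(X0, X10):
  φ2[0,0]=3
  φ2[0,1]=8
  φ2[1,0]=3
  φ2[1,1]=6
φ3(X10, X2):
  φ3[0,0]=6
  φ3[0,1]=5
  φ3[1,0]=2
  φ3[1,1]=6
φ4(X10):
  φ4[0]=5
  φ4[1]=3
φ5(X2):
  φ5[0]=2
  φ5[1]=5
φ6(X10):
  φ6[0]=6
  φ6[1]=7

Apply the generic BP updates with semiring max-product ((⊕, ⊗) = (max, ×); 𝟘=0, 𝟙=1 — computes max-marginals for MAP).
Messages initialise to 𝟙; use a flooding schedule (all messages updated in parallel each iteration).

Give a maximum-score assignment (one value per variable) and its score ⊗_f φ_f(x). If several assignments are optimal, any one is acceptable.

init: all messages = 𝟙 over 2 values
r1 m[φ0→X0] = [7, 8]
r1 m[φ0→X1] = [7, 8]
r1 m[φ1→X0] = [6, 9]
r1 m[φ1→X11] = [5, 9]
r1 m[φ2→X0] = [8, 6]
r1 m[φ2→X10] = [3, 8]
r1 m[φ3→X10] = [6, 6]
r1 m[φ3→X2] = [6, 6]
r1 m[φ4→X10] = [5, 3]
r1 m[φ5→X2] = [2, 5]
r1 m[φ6→X10] = [6, 7]
r1 m[X0→φ0] = [1, 1]
r1 m[X0→φ1] = [1, 1]
r1 m[X0→φ2] = [1, 1]
r1 m[X1→φ0] = [1, 1]
r1 m[X10→φ2] = [1, 1]
r1 m[X10→φ3] = [1, 1]
r1 m[X10→φ4] = [1, 1]
r1 m[X10→φ6] = [1, 1]
r1 m[X2→φ3] = [1, 1]
r1 m[X2→φ5] = [1, 1]
r1 m[X11→φ1] = [1, 1]
r2 m[φ0→X0] = [7, 8]
r2 m[φ0→X1] = [7, 8]
r2 m[φ1→X0] = [6, 9]
r2 m[φ1→X11] = [5, 9]
r2 m[φ2→X0] = [8, 6]
r2 m[φ2→X10] = [3, 8]
r2 m[φ3→X10] = [6, 6]
r2 m[φ3→X2] = [6, 6]
r2 m[φ4→X10] = [5, 3]
r2 m[φ5→X2] = [2, 5]
r2 m[φ6→X10] = [6, 7]
r2 m[X0→φ0] = [48, 54]
r2 m[X0→φ1] = [56, 48]
r2 m[X0→φ2] = [42, 72]
r2 m[X1→φ0] = [1, 1]
r2 m[X10→φ2] = [180, 126]
r2 m[X10→φ3] = [90, 168]
r2 m[X10→φ4] = [108, 336]
r2 m[X10→φ6] = [90, 144]
r2 m[X2→φ3] = [2, 5]
r2 m[X2→φ5] = [6, 6]
r2 m[X11→φ1] = [1, 1]
r3 m[φ0→X0] = [7, 8]
r3 m[φ0→X1] = [378, 432]
r3 m[φ1→X0] = [6, 9]
r3 m[φ1→X11] = [280, 432]
r3 m[φ2→X0] = [1008, 756]
r3 m[φ2→X10] = [216, 432]
r3 m[φ3→X10] = [25, 30]
r3 m[φ3→X2] = [540, 1008]
r3 m[φ4→X10] = [5, 3]
r3 m[φ5→X2] = [2, 5]
r3 m[φ6→X10] = [6, 7]
r3 m[X0→φ0] = [48, 54]
r3 m[X0→φ1] = [56, 48]
r3 m[X0→φ2] = [42, 72]
r3 m[X1→φ0] = [1, 1]
r3 m[X10→φ2] = [180, 126]
r3 m[X10→φ3] = [90, 168]
r3 m[X10→φ4] = [108, 336]
r3 m[X10→φ6] = [90, 144]
r3 m[X2→φ3] = [2, 5]
r3 m[X2→φ5] = [6, 6]
r3 m[X11→φ1] = [1, 1]
r4 m[φ0→X0] = [7, 8]
r4 m[φ0→X1] = [378, 432]
r4 m[φ1→X0] = [6, 9]
r4 m[φ1→X11] = [280, 432]
r4 m[φ2→X0] = [1008, 756]
r4 m[φ2→X10] = [216, 432]
r4 m[φ3→X10] = [25, 30]
r4 m[φ3→X2] = [540, 1008]
r4 m[φ4→X10] = [5, 3]
r4 m[φ5→X2] = [2, 5]
r4 m[φ6→X10] = [6, 7]
r4 m[X0→φ0] = [6048, 6804]
r4 m[X0→φ1] = [7056, 6048]
r4 m[X0→φ2] = [42, 72]
r4 m[X1→φ0] = [1, 1]
r4 m[X10→φ2] = [750, 630]
r4 m[X10→φ3] = [6480, 9072]
r4 m[X10→φ4] = [32400, 90720]
r4 m[X10→φ6] = [27000, 38880]
r4 m[X2→φ3] = [2, 5]
r4 m[X2→φ5] = [540, 1008]
r4 m[X11→φ1] = [1, 1]
r5 m[φ0→X0] = [7, 8]
r5 m[φ0→X1] = [47628, 54432]
r5 m[φ1→X0] = [6, 9]
r5 m[φ1→X11] = [35280, 54432]
r5 m[φ2→X0] = [5040, 3780]
r5 m[φ2→X10] = [216, 432]
r5 m[φ3→X10] = [25, 30]
r5 m[φ3→X2] = [38880, 54432]
r5 m[φ4→X10] = [5, 3]
r5 m[φ5→X2] = [2, 5]
r5 m[φ6→X10] = [6, 7]
r5 m[X0→φ0] = [6048, 6804]
r5 m[X0→φ1] = [7056, 6048]
r5 m[X0→φ2] = [42, 72]
r5 m[X1→φ0] = [1, 1]
r5 m[X10→φ2] = [750, 630]
r5 m[X10→φ3] = [6480, 9072]
r5 m[X10→φ4] = [32400, 90720]
r5 m[X10→φ6] = [27000, 38880]
r5 m[X2→φ3] = [2, 5]
r5 m[X2→φ5] = [540, 1008]
r5 m[X11→φ1] = [1, 1]
r6 m[φ0→X0] = [7, 8]
r6 m[φ0→X1] = [47628, 54432]
r6 m[φ1→X0] = [6, 9]
r6 m[φ1→X11] = [35280, 54432]
r6 m[φ2→X0] = [5040, 3780]
r6 m[φ2→X10] = [216, 432]
r6 m[φ3→X10] = [25, 30]
r6 m[φ3→X2] = [38880, 54432]
r6 m[φ4→X10] = [5, 3]
r6 m[φ5→X2] = [2, 5]
r6 m[φ6→X10] = [6, 7]
r6 m[X0→φ0] = [30240, 34020]
r6 m[X0→φ1] = [35280, 30240]
r6 m[X0→φ2] = [42, 72]
r6 m[X1→φ0] = [1, 1]
r6 m[X10→φ2] = [750, 630]
r6 m[X10→φ3] = [6480, 9072]
r6 m[X10→φ4] = [32400, 90720]
r6 m[X10→φ6] = [27000, 38880]
r6 m[X2→φ3] = [2, 5]
r6 m[X2→φ5] = [38880, 54432]
r6 m[X11→φ1] = [1, 1]
r7 m[φ0→X0] = [7, 8]
r7 m[φ0→X1] = [238140, 272160]
r7 m[φ1→X0] = [6, 9]
r7 m[φ1→X11] = [176400, 272160]
r7 m[φ2→X0] = [5040, 3780]
r7 m[φ2→X10] = [216, 432]
r7 m[φ3→X10] = [25, 30]
r7 m[φ3→X2] = [38880, 54432]
r7 m[φ4→X10] = [5, 3]
r7 m[φ5→X2] = [2, 5]
r7 m[φ6→X10] = [6, 7]
r7 m[X0→φ0] = [30240, 34020]
r7 m[X0→φ1] = [35280, 30240]
r7 m[X0→φ2] = [42, 72]
r7 m[X1→φ0] = [1, 1]
r7 m[X10→φ2] = [750, 630]
r7 m[X10→φ3] = [6480, 9072]
r7 m[X10→φ4] = [32400, 90720]
r7 m[X10→φ6] = [27000, 38880]
r7 m[X2→φ3] = [2, 5]
r7 m[X2→φ5] = [38880, 54432]
r7 m[X11→φ1] = [1, 1]
r8 m[φ0→X0] = [7, 8]
r8 m[φ0→X1] = [238140, 272160]
r8 m[φ1→X0] = [6, 9]
r8 m[φ1→X11] = [176400, 272160]
r8 m[φ2→X0] = [5040, 3780]
r8 m[φ2→X10] = [216, 432]
r8 m[φ3→X10] = [25, 30]
r8 m[φ3→X2] = [38880, 54432]
r8 m[φ4→X10] = [5, 3]
r8 m[φ5→X2] = [2, 5]
r8 m[φ6→X10] = [6, 7]
r8 m[X0→φ0] = [30240, 34020]
r8 m[X0→φ1] = [35280, 30240]
r8 m[X0→φ2] = [42, 72]
r8 m[X1→φ0] = [1, 1]
r8 m[X10→φ2] = [750, 630]
r8 m[X10→φ3] = [6480, 9072]
r8 m[X10→φ4] = [32400, 90720]
r8 m[X10→φ6] = [27000, 38880]
r8 m[X2→φ3] = [2, 5]
r8 m[X2→φ5] = [38880, 54432]
r8 m[X11→φ1] = [1, 1]
fixed point reached at round 8
traceback from X0: (X0=1, X1=1, X10=1, X2=1, X11=1), score=272160

assignment: (X0=1, X1=1, X10=1, X2=1, X11=1); score = 272160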